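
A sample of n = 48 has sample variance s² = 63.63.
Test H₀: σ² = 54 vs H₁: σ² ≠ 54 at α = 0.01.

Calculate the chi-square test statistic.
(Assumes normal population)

Answer: χ² = 55.3817, fail to reject H₀

Derivation:
df = n - 1 = 47
χ² = (n-1)s²/σ₀² = 47×63.63/54 = 55.3817
Critical values: χ²_{0.995,47} = 25.775, χ²_{0.005,47} = 75.704
Rejection region: χ² < 25.775 or χ² > 75.704
Decision: fail to reject H₀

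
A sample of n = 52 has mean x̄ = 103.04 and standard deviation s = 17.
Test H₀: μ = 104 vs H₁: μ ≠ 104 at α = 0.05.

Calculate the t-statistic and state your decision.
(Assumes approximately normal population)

df = n - 1 = 51
SE = s/√n = 17/√52 = 2.3575
t = (x̄ - μ₀)/SE = (103.04 - 104)/2.3575 = -0.4072
Critical value: t_{0.025,51} = ±2.008
p-value ≈ 0.6856
Decision: fail to reject H₀

Answer: t = -0.4072, fail to reject H₀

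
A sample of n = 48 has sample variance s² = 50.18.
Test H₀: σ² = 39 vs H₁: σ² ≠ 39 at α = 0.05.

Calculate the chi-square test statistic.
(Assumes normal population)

df = n - 1 = 47
χ² = (n-1)s²/σ₀² = 47×50.18/39 = 60.4733
Critical values: χ²_{0.975,47} = 29.956, χ²_{0.025,47} = 67.821
Rejection region: χ² < 29.956 or χ² > 67.821
Decision: fail to reject H₀

Answer: χ² = 60.4733, fail to reject H₀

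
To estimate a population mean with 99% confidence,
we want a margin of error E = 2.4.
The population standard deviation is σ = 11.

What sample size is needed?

Answer: n = 140

Derivation:
z_0.005 = 2.576
n = (z×σ/E)² = (2.576×11/2.4)²
n = 139.3974
Round up: n = 140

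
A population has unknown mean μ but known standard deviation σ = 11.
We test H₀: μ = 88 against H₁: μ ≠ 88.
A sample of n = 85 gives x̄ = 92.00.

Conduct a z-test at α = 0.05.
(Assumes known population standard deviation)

Answer: z = 3.3526, reject H₀

Derivation:
Standard error: SE = σ/√n = 11/√85 = 1.1931
z-statistic: z = (x̄ - μ₀)/SE = (92.00 - 88)/1.1931 = 3.3526
Critical value: ±1.960
p-value = 0.0008
Decision: reject H₀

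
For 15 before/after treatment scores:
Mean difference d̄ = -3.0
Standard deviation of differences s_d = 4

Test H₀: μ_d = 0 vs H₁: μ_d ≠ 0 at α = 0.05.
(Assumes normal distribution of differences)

Answer: t = -2.9047, reject H₀

Derivation:
df = n - 1 = 14
SE = s_d/√n = 4/√15 = 1.0328
t = d̄/SE = -3.0/1.0328 = -2.9047
Critical value: t_{0.025,14} = ±2.145
p-value ≈ 0.0115
Decision: reject H₀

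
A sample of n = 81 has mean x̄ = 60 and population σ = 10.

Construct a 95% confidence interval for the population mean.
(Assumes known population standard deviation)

Confidence level: 95%, α = 0.05
z_0.025 = 1.960
SE = σ/√n = 10/√81 = 1.1111
Margin of error = 1.960 × 1.1111 = 2.1778
CI: x̄ ± margin = 60 ± 2.1778
CI: (57.8222, 62.1778)

Answer: (57.8222, 62.1778)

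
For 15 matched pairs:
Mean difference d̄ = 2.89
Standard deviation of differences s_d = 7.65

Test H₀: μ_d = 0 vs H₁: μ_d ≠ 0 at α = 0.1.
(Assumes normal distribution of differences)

Answer: t = 1.4631, fail to reject H₀

Derivation:
df = n - 1 = 14
SE = s_d/√n = 7.65/√15 = 1.9752
t = d̄/SE = 2.89/1.9752 = 1.4631
Critical value: t_{0.05,14} = ±1.761
p-value ≈ 0.1655
Decision: fail to reject H₀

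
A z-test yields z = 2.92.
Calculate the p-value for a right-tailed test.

For z = 2.92:
p = P(Z > 2.92) = 1 - Φ(2.92) = 0.0018

Answer: p-value ≈ 0.0018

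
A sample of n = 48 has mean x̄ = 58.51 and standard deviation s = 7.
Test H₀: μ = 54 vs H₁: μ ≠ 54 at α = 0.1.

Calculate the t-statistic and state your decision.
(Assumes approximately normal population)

df = n - 1 = 47
SE = s/√n = 7/√48 = 1.0104
t = (x̄ - μ₀)/SE = (58.51 - 54)/1.0104 = 4.4636
Critical value: t_{0.05,47} = ±1.678
p-value ≈ 0.0001
Decision: reject H₀

Answer: t = 4.4636, reject H₀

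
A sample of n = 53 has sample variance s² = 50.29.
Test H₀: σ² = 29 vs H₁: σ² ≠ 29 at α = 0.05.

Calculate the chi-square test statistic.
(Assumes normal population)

Answer: χ² = 90.1752, reject H₀

Derivation:
df = n - 1 = 52
χ² = (n-1)s²/σ₀² = 52×50.29/29 = 90.1752
Critical values: χ²_{0.975,52} = 33.968, χ²_{0.025,52} = 73.810
Rejection region: χ² < 33.968 or χ² > 73.810
Decision: reject H₀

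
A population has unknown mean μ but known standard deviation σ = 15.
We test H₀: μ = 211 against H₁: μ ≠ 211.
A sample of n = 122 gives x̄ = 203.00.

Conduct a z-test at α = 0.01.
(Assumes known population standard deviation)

Standard error: SE = σ/√n = 15/√122 = 1.3580
z-statistic: z = (x̄ - μ₀)/SE = (203.00 - 211)/1.3580 = -5.8910
Critical value: ±2.576
p-value < 0.0001
Decision: reject H₀

Answer: z = -5.8910, reject H₀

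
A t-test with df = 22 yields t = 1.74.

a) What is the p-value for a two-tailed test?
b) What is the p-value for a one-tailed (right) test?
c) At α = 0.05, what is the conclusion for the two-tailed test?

Using t-distribution with df = 22:
a) Two-tailed: p = 2×P(T > 1.74) = 0.0958
b) One-tailed: p = P(T > 1.74) = 0.0479
c) 0.0958 ≥ 0.05, fail to reject H₀

Answer: a) 0.0958, b) 0.0479, c) fail to reject H₀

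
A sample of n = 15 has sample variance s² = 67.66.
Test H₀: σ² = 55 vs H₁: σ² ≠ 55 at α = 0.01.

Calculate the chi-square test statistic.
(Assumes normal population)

df = n - 1 = 14
χ² = (n-1)s²/σ₀² = 14×67.66/55 = 17.2225
Critical values: χ²_{0.995,14} = 4.075, χ²_{0.005,14} = 31.319
Rejection region: χ² < 4.075 or χ² > 31.319
Decision: fail to reject H₀

Answer: χ² = 17.2225, fail to reject H₀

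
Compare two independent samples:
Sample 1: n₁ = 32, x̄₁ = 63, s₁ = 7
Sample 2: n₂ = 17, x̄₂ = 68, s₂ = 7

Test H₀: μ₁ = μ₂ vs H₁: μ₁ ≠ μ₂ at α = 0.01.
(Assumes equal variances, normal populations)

Pooled variance: s²_p = [31×7² + 16×7²]/(47) = 49.0000
s_p = 7.0000
SE = s_p×√(1/n₁ + 1/n₂) = 7.0000×√(1/32 + 1/17) = 2.1009
t = (x̄₁ - x̄₂)/SE = (63 - 68)/2.1009 = -2.3799
df = 47, t-critical = ±2.685
Decision: fail to reject H₀

Answer: t = -2.3799, fail to reject H₀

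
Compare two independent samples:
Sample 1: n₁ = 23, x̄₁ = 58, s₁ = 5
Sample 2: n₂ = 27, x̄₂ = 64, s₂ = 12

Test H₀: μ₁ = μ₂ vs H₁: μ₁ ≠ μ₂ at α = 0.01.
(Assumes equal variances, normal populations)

Pooled variance: s²_p = [22×5² + 26×12²]/(48) = 89.4583
s_p = 9.4582
SE = s_p×√(1/n₁ + 1/n₂) = 9.4582×√(1/23 + 1/27) = 2.6838
t = (x̄₁ - x̄₂)/SE = (58 - 64)/2.6838 = -2.2356
df = 48, t-critical = ±2.682
Decision: fail to reject H₀

Answer: t = -2.2356, fail to reject H₀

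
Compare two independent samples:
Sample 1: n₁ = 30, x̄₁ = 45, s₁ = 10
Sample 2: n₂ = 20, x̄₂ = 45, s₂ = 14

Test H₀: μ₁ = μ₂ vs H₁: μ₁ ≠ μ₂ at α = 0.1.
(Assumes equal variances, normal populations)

Pooled variance: s²_p = [29×10² + 19×14²]/(48) = 138.0000
s_p = 11.7473
SE = s_p×√(1/n₁ + 1/n₂) = 11.7473×√(1/30 + 1/20) = 3.3912
t = (x̄₁ - x̄₂)/SE = (45 - 45)/3.3912 = 0.0000
df = 48, t-critical = ±1.677
Decision: fail to reject H₀

Answer: t = 0.0000, fail to reject H₀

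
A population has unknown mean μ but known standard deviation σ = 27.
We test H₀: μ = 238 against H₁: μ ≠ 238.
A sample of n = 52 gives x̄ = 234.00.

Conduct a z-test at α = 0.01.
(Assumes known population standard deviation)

Standard error: SE = σ/√n = 27/√52 = 3.7442
z-statistic: z = (x̄ - μ₀)/SE = (234.00 - 238)/3.7442 = -1.0683
Critical value: ±2.576
p-value = 0.2854
Decision: fail to reject H₀

Answer: z = -1.0683, fail to reject H₀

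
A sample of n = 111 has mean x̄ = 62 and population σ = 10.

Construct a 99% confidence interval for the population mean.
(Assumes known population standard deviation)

Answer: (59.5549, 64.4451)

Derivation:
Confidence level: 99%, α = 0.01
z_0.005 = 2.576
SE = σ/√n = 10/√111 = 0.9492
Margin of error = 2.576 × 0.9492 = 2.4451
CI: x̄ ± margin = 62 ± 2.4451
CI: (59.5549, 64.4451)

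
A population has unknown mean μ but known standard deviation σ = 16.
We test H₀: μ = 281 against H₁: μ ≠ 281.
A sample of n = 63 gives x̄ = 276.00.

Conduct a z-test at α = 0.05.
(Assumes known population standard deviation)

Standard error: SE = σ/√n = 16/√63 = 2.0158
z-statistic: z = (x̄ - μ₀)/SE = (276.00 - 281)/2.0158 = -2.4804
Critical value: ±1.960
p-value = 0.0131
Decision: reject H₀

Answer: z = -2.4804, reject H₀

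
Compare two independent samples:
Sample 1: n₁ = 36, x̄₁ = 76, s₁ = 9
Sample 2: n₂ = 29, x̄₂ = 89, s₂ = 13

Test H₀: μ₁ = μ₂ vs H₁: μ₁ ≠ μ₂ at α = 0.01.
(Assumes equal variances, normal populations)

Answer: t = -4.7539, reject H₀

Derivation:
Pooled variance: s²_p = [35×9² + 28×13²]/(63) = 120.1111
s_p = 10.9595
SE = s_p×√(1/n₁ + 1/n₂) = 10.9595×√(1/36 + 1/29) = 2.7346
t = (x̄₁ - x̄₂)/SE = (76 - 89)/2.7346 = -4.7539
df = 63, t-critical = ±2.656
Decision: reject H₀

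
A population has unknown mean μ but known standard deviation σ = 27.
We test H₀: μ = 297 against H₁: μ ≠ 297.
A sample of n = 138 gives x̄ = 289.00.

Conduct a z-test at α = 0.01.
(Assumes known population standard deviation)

Standard error: SE = σ/√n = 27/√138 = 2.2984
z-statistic: z = (x̄ - μ₀)/SE = (289.00 - 297)/2.2984 = -3.4807
Critical value: ±2.576
p-value = 0.0005
Decision: reject H₀

Answer: z = -3.4807, reject H₀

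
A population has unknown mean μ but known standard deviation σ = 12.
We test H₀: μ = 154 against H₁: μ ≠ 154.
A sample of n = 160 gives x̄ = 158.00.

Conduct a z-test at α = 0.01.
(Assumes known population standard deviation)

Standard error: SE = σ/√n = 12/√160 = 0.9487
z-statistic: z = (x̄ - μ₀)/SE = (158.00 - 154)/0.9487 = 4.2163
Critical value: ±2.576
p-value < 0.0001
Decision: reject H₀

Answer: z = 4.2163, reject H₀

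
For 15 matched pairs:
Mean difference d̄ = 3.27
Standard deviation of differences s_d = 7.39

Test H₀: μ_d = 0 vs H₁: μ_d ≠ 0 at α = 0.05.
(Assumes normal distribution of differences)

df = n - 1 = 14
SE = s_d/√n = 7.39/√15 = 1.9081
t = d̄/SE = 3.27/1.9081 = 1.7137
Critical value: t_{0.025,14} = ±2.145
p-value ≈ 0.1086
Decision: fail to reject H₀

Answer: t = 1.7137, fail to reject H₀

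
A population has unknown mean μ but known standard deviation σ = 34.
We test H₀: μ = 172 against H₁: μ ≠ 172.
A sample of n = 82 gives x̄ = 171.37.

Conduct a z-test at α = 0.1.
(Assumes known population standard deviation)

Answer: z = -0.1678, fail to reject H₀

Derivation:
Standard error: SE = σ/√n = 34/√82 = 3.7547
z-statistic: z = (x̄ - μ₀)/SE = (171.37 - 172)/3.7547 = -0.1678
Critical value: ±1.645
p-value = 0.8667
Decision: fail to reject H₀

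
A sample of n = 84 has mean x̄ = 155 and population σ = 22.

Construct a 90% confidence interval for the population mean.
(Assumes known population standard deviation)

Answer: (151.0513, 158.9487)

Derivation:
Confidence level: 90%, α = 0.1
z_0.05 = 1.645
SE = σ/√n = 22/√84 = 2.4004
Margin of error = 1.645 × 2.4004 = 3.9487
CI: x̄ ± margin = 155 ± 3.9487
CI: (151.0513, 158.9487)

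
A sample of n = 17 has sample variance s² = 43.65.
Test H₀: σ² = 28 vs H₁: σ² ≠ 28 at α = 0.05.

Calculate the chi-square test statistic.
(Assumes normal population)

Answer: χ² = 24.9429, fail to reject H₀

Derivation:
df = n - 1 = 16
χ² = (n-1)s²/σ₀² = 16×43.65/28 = 24.9429
Critical values: χ²_{0.975,16} = 6.908, χ²_{0.025,16} = 28.845
Rejection region: χ² < 6.908 or χ² > 28.845
Decision: fail to reject H₀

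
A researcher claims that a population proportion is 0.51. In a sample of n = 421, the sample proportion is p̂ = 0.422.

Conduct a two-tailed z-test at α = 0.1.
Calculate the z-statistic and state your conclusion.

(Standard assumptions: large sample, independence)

Answer: z = -3.6119, reject H₀

Derivation:
H₀: p = 0.51, H₁: p ≠ 0.51
Standard error: SE = √(p₀(1-p₀)/n) = √(0.51×0.49/421) = 0.024364
z-statistic: z = (p̂ - p₀)/SE = (0.422 - 0.51)/0.024364 = -3.6119
Critical value: z_0.05 = ±1.645
p-value = 0.0003
Decision: reject H₀ at α = 0.1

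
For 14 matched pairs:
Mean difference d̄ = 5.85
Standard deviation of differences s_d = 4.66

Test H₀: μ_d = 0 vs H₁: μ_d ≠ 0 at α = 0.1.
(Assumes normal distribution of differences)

df = n - 1 = 13
SE = s_d/√n = 4.66/√14 = 1.2454
t = d̄/SE = 5.85/1.2454 = 4.6973
Critical value: t_{0.05,13} = ±1.771
p-value ≈ 0.0004
Decision: reject H₀

Answer: t = 4.6973, reject H₀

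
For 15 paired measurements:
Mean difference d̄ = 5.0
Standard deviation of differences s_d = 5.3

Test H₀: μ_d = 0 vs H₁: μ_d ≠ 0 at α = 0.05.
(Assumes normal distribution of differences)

df = n - 1 = 14
SE = s_d/√n = 5.3/√15 = 1.3685
t = d̄/SE = 5.0/1.3685 = 3.6536
Critical value: t_{0.025,14} = ±2.145
p-value ≈ 0.0026
Decision: reject H₀

Answer: t = 3.6536, reject H₀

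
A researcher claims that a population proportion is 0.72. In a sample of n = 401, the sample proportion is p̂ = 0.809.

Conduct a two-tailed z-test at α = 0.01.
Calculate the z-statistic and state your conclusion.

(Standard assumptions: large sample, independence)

Answer: z = 3.9693, reject H₀

Derivation:
H₀: p = 0.72, H₁: p ≠ 0.72
Standard error: SE = √(p₀(1-p₀)/n) = √(0.72×0.28/401) = 0.022422
z-statistic: z = (p̂ - p₀)/SE = (0.809 - 0.72)/0.022422 = 3.9693
Critical value: z_0.005 = ±2.576
p-value = 0.0001
Decision: reject H₀ at α = 0.01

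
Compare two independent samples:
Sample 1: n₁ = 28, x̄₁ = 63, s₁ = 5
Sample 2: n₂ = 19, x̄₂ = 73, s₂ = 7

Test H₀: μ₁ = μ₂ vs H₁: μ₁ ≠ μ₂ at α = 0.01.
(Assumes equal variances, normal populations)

Pooled variance: s²_p = [27×5² + 18×7²]/(45) = 34.6000
s_p = 5.8822
SE = s_p×√(1/n₁ + 1/n₂) = 5.8822×√(1/28 + 1/19) = 1.7484
t = (x̄₁ - x̄₂)/SE = (63 - 73)/1.7484 = -5.7195
df = 45, t-critical = ±2.690
Decision: reject H₀

Answer: t = -5.7195, reject H₀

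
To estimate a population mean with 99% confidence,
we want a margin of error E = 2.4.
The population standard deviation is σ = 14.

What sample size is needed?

Answer: n = 226

Derivation:
z_0.005 = 2.576
n = (z×σ/E)² = (2.576×14/2.4)²
n = 225.8007
Round up: n = 226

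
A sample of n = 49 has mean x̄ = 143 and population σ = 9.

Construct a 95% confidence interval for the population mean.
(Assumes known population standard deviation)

Confidence level: 95%, α = 0.05
z_0.025 = 1.960
SE = σ/√n = 9/√49 = 1.2857
Margin of error = 1.960 × 1.2857 = 2.5200
CI: x̄ ± margin = 143 ± 2.5200
CI: (140.4800, 145.5200)

Answer: (140.4800, 145.5200)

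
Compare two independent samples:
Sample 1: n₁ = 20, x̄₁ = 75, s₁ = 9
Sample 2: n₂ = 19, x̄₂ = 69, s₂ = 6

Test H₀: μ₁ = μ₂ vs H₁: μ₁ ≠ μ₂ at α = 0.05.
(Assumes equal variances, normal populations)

Answer: t = 2.4361, reject H₀

Derivation:
Pooled variance: s²_p = [19×9² + 18×6²]/(37) = 59.1081
s_p = 7.6882
SE = s_p×√(1/n₁ + 1/n₂) = 7.6882×√(1/20 + 1/19) = 2.4630
t = (x̄₁ - x̄₂)/SE = (75 - 69)/2.4630 = 2.4361
df = 37, t-critical = ±2.026
Decision: reject H₀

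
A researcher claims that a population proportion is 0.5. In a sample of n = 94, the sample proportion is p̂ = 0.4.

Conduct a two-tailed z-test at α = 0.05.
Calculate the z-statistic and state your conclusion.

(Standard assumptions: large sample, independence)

H₀: p = 0.5, H₁: p ≠ 0.5
Standard error: SE = √(p₀(1-p₀)/n) = √(0.5×0.5/94) = 0.051571
z-statistic: z = (p̂ - p₀)/SE = (0.4 - 0.5)/0.051571 = -1.9391
Critical value: z_0.025 = ±1.960
p-value = 0.0525
Decision: fail to reject H₀ at α = 0.05

Answer: z = -1.9391, fail to reject H₀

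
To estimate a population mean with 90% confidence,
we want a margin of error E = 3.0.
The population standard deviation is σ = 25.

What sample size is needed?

Answer: n = 188

Derivation:
z_0.05 = 1.645
n = (z×σ/E)² = (1.645×25/3.0)²
n = 187.9184
Round up: n = 188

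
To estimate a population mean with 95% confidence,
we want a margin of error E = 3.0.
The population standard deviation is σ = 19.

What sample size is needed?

z_0.025 = 1.960
n = (z×σ/E)² = (1.960×19/3.0)²
n = 154.0908
Round up: n = 155

Answer: n = 155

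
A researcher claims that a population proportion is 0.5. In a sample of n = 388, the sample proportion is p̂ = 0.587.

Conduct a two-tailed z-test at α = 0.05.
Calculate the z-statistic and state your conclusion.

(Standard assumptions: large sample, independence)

Answer: z = 3.4274, reject H₀

Derivation:
H₀: p = 0.5, H₁: p ≠ 0.5
Standard error: SE = √(p₀(1-p₀)/n) = √(0.5×0.5/388) = 0.025384
z-statistic: z = (p̂ - p₀)/SE = (0.587 - 0.5)/0.025384 = 3.4274
Critical value: z_0.025 = ±1.960
p-value = 0.0006
Decision: reject H₀ at α = 0.05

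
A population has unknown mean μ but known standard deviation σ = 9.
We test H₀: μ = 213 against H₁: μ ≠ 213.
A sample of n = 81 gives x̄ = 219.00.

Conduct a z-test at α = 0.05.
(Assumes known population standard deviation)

Answer: z = 6.0000, reject H₀

Derivation:
Standard error: SE = σ/√n = 9/√81 = 1.0000
z-statistic: z = (x̄ - μ₀)/SE = (219.00 - 213)/1.0000 = 6.0000
Critical value: ±1.960
p-value < 0.0001
Decision: reject H₀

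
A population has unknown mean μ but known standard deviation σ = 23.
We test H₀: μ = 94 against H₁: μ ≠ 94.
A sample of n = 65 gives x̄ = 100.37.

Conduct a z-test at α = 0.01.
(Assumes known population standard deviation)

Answer: z = 2.2329, fail to reject H₀

Derivation:
Standard error: SE = σ/√n = 23/√65 = 2.8528
z-statistic: z = (x̄ - μ₀)/SE = (100.37 - 94)/2.8528 = 2.2329
Critical value: ±2.576
p-value = 0.0256
Decision: fail to reject H₀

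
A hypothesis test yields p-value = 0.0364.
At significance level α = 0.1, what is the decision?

Answer: reject H₀

Derivation:
Compare p-value to α:
0.0364 < 0.1
Decision: reject H₀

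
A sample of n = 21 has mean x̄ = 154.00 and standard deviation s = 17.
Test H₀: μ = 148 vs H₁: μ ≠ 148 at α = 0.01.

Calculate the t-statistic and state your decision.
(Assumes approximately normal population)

Answer: t = 1.6174, fail to reject H₀

Derivation:
df = n - 1 = 20
SE = s/√n = 17/√21 = 3.7097
t = (x̄ - μ₀)/SE = (154.00 - 148)/3.7097 = 1.6174
Critical value: t_{0.005,20} = ±2.845
p-value ≈ 0.1215
Decision: fail to reject H₀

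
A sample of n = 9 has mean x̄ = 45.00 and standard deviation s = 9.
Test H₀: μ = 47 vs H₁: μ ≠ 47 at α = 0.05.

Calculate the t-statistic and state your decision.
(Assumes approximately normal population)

Answer: t = -0.6667, fail to reject H₀

Derivation:
df = n - 1 = 8
SE = s/√n = 9/√9 = 3.0000
t = (x̄ - μ₀)/SE = (45.00 - 47)/3.0000 = -0.6667
Critical value: t_{0.025,8} = ±2.306
p-value ≈ 0.5237
Decision: fail to reject H₀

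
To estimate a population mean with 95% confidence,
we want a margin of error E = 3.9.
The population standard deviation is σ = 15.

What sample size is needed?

Answer: n = 57

Derivation:
z_0.025 = 1.960
n = (z×σ/E)² = (1.960×15/3.9)²
n = 56.8284
Round up: n = 57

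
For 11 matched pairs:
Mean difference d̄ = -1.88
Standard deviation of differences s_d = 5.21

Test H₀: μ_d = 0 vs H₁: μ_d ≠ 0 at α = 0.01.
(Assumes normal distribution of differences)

df = n - 1 = 10
SE = s_d/√n = 5.21/√11 = 1.5709
t = d̄/SE = -1.88/1.5709 = -1.1968
Critical value: t_{0.005,10} = ±3.169
p-value ≈ 0.2590
Decision: fail to reject H₀

Answer: t = -1.1968, fail to reject H₀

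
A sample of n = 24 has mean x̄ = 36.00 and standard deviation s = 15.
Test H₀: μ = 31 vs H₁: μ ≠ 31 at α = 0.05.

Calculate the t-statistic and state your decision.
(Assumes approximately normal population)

df = n - 1 = 23
SE = s/√n = 15/√24 = 3.0619
t = (x̄ - μ₀)/SE = (36.00 - 31)/3.0619 = 1.6330
Critical value: t_{0.025,23} = ±2.069
p-value ≈ 0.1161
Decision: fail to reject H₀

Answer: t = 1.6330, fail to reject H₀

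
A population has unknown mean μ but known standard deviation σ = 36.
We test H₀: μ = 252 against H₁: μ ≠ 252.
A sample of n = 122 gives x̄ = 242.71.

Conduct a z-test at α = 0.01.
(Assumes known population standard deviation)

Answer: z = -2.8503, reject H₀

Derivation:
Standard error: SE = σ/√n = 36/√122 = 3.2593
z-statistic: z = (x̄ - μ₀)/SE = (242.71 - 252)/3.2593 = -2.8503
Critical value: ±2.576
p-value = 0.0044
Decision: reject H₀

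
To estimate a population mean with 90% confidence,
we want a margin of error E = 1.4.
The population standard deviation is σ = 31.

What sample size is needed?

Answer: n = 1327

Derivation:
z_0.05 = 1.645
n = (z×σ/E)² = (1.645×31/1.4)²
n = 1326.7806
Round up: n = 1327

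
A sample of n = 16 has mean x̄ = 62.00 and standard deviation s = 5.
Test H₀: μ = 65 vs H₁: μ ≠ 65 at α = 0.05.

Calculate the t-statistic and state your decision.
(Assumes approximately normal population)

df = n - 1 = 15
SE = s/√n = 5/√16 = 1.2500
t = (x̄ - μ₀)/SE = (62.00 - 65)/1.2500 = -2.4000
Critical value: t_{0.025,15} = ±2.131
p-value ≈ 0.0298
Decision: reject H₀

Answer: t = -2.4000, reject H₀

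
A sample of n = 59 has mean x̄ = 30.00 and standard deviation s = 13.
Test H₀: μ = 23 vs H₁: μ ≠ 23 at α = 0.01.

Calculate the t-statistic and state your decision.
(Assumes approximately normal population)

Answer: t = 4.1359, reject H₀

Derivation:
df = n - 1 = 58
SE = s/√n = 13/√59 = 1.6925
t = (x̄ - μ₀)/SE = (30.00 - 23)/1.6925 = 4.1359
Critical value: t_{0.005,58} = ±2.663
p-value ≈ 0.0001
Decision: reject H₀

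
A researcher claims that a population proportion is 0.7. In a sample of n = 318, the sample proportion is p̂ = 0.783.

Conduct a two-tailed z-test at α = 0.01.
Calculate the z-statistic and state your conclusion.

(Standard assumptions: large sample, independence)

H₀: p = 0.7, H₁: p ≠ 0.7
Standard error: SE = √(p₀(1-p₀)/n) = √(0.7×0.3/318) = 0.025698
z-statistic: z = (p̂ - p₀)/SE = (0.783 - 0.7)/0.025698 = 3.2298
Critical value: z_0.005 = ±2.576
p-value = 0.0012
Decision: reject H₀ at α = 0.01

Answer: z = 3.2298, reject H₀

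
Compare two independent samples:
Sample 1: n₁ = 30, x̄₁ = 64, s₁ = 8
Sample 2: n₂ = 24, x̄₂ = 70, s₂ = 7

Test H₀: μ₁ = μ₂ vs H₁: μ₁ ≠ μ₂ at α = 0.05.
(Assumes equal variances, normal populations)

Pooled variance: s²_p = [29×8² + 23×7²]/(52) = 57.3654
s_p = 7.5740
SE = s_p×√(1/n₁ + 1/n₂) = 7.5740×√(1/30 + 1/24) = 2.0742
t = (x̄₁ - x̄₂)/SE = (64 - 70)/2.0742 = -2.8927
df = 52, t-critical = ±2.007
Decision: reject H₀

Answer: t = -2.8927, reject H₀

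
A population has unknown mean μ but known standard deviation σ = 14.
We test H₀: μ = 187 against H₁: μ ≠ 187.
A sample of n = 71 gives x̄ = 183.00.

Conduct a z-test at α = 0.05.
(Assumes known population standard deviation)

Standard error: SE = σ/√n = 14/√71 = 1.6615
z-statistic: z = (x̄ - μ₀)/SE = (183.00 - 187)/1.6615 = -2.4075
Critical value: ±1.960
p-value = 0.0161
Decision: reject H₀

Answer: z = -2.4075, reject H₀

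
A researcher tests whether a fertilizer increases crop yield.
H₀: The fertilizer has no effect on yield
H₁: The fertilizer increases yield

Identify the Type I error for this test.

Answer: Concluding the fertilizer works when it doesn't

Derivation:
Type I error: rejecting H₀ when it is actually true (false positive).
Type II error: failing to reject H₀ when H₁ is actually true (false negative).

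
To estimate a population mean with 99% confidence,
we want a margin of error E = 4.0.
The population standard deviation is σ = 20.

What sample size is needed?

z_0.005 = 2.576
n = (z×σ/E)² = (2.576×20/4.0)²
n = 165.8944
Round up: n = 166

Answer: n = 166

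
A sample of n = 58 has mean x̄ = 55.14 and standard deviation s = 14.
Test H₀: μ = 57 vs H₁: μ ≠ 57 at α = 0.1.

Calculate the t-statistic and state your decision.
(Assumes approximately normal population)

df = n - 1 = 57
SE = s/√n = 14/√58 = 1.8383
t = (x̄ - μ₀)/SE = (55.14 - 57)/1.8383 = -1.0118
Critical value: t_{0.05,57} = ±1.672
p-value ≈ 0.3159
Decision: fail to reject H₀

Answer: t = -1.0118, fail to reject H₀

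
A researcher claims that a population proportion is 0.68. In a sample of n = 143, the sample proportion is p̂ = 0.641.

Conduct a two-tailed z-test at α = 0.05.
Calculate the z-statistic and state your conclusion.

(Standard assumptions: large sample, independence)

Answer: z = -0.9998, fail to reject H₀

Derivation:
H₀: p = 0.68, H₁: p ≠ 0.68
Standard error: SE = √(p₀(1-p₀)/n) = √(0.68×0.32/143) = 0.039009
z-statistic: z = (p̂ - p₀)/SE = (0.641 - 0.68)/0.039009 = -0.9998
Critical value: z_0.025 = ±1.960
p-value = 0.3174
Decision: fail to reject H₀ at α = 0.05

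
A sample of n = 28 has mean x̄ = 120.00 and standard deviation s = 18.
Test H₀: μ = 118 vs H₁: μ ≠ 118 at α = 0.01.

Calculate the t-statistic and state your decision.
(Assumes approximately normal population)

df = n - 1 = 27
SE = s/√n = 18/√28 = 3.4017
t = (x̄ - μ₀)/SE = (120.00 - 118)/3.4017 = 0.5879
Critical value: t_{0.005,27} = ±2.771
p-value ≈ 0.5615
Decision: fail to reject H₀

Answer: t = 0.5879, fail to reject H₀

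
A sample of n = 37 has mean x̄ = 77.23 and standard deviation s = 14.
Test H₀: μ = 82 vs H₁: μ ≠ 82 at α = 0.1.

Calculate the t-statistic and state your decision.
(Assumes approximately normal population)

df = n - 1 = 36
SE = s/√n = 14/√37 = 2.3016
t = (x̄ - μ₀)/SE = (77.23 - 82)/2.3016 = -2.0725
Critical value: t_{0.05,36} = ±1.688
p-value ≈ 0.0454
Decision: reject H₀

Answer: t = -2.0725, reject H₀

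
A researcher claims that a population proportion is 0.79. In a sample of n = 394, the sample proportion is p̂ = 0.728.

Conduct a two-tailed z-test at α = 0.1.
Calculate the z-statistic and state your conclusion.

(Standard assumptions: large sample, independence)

Answer: z = -3.0214, reject H₀

Derivation:
H₀: p = 0.79, H₁: p ≠ 0.79
Standard error: SE = √(p₀(1-p₀)/n) = √(0.79×0.21/394) = 0.020520
z-statistic: z = (p̂ - p₀)/SE = (0.728 - 0.79)/0.020520 = -3.0214
Critical value: z_0.05 = ±1.645
p-value = 0.0025
Decision: reject H₀ at α = 0.1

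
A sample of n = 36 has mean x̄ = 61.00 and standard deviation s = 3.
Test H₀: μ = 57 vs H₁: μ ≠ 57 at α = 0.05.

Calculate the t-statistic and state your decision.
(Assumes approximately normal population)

Answer: t = 8.0000, reject H₀

Derivation:
df = n - 1 = 35
SE = s/√n = 3/√36 = 0.5000
t = (x̄ - μ₀)/SE = (61.00 - 57)/0.5000 = 8.0000
Critical value: t_{0.025,35} = ±2.030
p-value < 0.0001
Decision: reject H₀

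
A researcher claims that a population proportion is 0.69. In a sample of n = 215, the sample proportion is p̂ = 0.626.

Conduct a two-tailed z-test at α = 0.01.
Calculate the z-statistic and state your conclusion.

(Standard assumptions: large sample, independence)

Answer: z = -2.0290, fail to reject H₀

Derivation:
H₀: p = 0.69, H₁: p ≠ 0.69
Standard error: SE = √(p₀(1-p₀)/n) = √(0.69×0.31/215) = 0.031542
z-statistic: z = (p̂ - p₀)/SE = (0.626 - 0.69)/0.031542 = -2.0290
Critical value: z_0.005 = ±2.576
p-value = 0.0425
Decision: fail to reject H₀ at α = 0.01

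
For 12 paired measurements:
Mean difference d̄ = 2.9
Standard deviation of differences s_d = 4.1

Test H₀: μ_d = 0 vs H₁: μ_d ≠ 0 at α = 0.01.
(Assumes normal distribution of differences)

df = n - 1 = 11
SE = s_d/√n = 4.1/√12 = 1.1836
t = d̄/SE = 2.9/1.1836 = 2.4502
Critical value: t_{0.005,11} = ±3.106
p-value ≈ 0.0322
Decision: fail to reject H₀

Answer: t = 2.4502, fail to reject H₀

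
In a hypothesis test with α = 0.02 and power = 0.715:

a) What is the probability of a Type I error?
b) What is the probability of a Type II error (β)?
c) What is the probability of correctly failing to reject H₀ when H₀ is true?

a) Type I error probability = α = 0.02
b) Power = P(reject H₀ | H₁ true) = 1 - β = 0.715, so Type II error probability = β = 1 - Power = 0.285
c) P(fail to reject H₀ | H₀ true) = 1 - α = 0.98

Answer: a) 0.02, b) 0.285, c) 0.98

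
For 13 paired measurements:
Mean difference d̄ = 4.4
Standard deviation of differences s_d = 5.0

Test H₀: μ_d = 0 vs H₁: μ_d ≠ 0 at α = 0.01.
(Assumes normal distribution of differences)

df = n - 1 = 12
SE = s_d/√n = 5.0/√13 = 1.3868
t = d̄/SE = 4.4/1.3868 = 3.1728
Critical value: t_{0.005,12} = ±3.055
p-value ≈ 0.0080
Decision: reject H₀

Answer: t = 3.1728, reject H₀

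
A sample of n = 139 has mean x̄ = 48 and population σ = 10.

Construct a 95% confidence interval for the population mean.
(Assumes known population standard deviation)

Confidence level: 95%, α = 0.05
z_0.025 = 1.960
SE = σ/√n = 10/√139 = 0.8482
Margin of error = 1.960 × 0.8482 = 1.6625
CI: x̄ ± margin = 48 ± 1.6625
CI: (46.3375, 49.6625)

Answer: (46.3375, 49.6625)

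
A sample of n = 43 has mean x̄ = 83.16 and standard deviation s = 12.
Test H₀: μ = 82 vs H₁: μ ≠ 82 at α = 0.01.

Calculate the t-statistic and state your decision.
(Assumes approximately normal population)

Answer: t = 0.6339, fail to reject H₀

Derivation:
df = n - 1 = 42
SE = s/√n = 12/√43 = 1.8300
t = (x̄ - μ₀)/SE = (83.16 - 82)/1.8300 = 0.6339
Critical value: t_{0.005,42} = ±2.698
p-value ≈ 0.5296
Decision: fail to reject H₀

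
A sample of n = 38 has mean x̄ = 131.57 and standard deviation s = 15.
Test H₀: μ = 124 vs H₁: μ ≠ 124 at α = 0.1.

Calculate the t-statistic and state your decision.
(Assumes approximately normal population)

df = n - 1 = 37
SE = s/√n = 15/√38 = 2.4333
t = (x̄ - μ₀)/SE = (131.57 - 124)/2.4333 = 3.1110
Critical value: t_{0.05,37} = ±1.687
p-value ≈ 0.0036
Decision: reject H₀

Answer: t = 3.1110, reject H₀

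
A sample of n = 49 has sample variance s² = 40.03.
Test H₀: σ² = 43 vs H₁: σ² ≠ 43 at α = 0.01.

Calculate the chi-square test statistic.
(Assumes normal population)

df = n - 1 = 48
χ² = (n-1)s²/σ₀² = 48×40.03/43 = 44.6847
Critical values: χ²_{0.995,48} = 26.511, χ²_{0.005,48} = 76.969
Rejection region: χ² < 26.511 or χ² > 76.969
Decision: fail to reject H₀

Answer: χ² = 44.6847, fail to reject H₀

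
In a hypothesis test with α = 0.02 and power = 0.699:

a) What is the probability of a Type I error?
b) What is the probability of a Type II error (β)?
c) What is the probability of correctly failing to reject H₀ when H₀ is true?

Answer: a) 0.02, b) 0.301, c) 0.98

Derivation:
a) Type I error probability = α = 0.02
b) Power = P(reject H₀ | H₁ true) = 1 - β = 0.699, so Type II error probability = β = 1 - Power = 0.301
c) P(fail to reject H₀ | H₀ true) = 1 - α = 0.98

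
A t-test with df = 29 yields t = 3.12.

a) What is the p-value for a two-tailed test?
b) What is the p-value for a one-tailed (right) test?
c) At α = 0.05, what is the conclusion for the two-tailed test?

Answer: a) 0.0041, b) 0.0020, c) reject H₀

Derivation:
Using t-distribution with df = 29:
a) Two-tailed: p = 2×P(T > 3.12) = 0.0041
b) One-tailed: p = P(T > 3.12) = 0.0020
c) 0.0041 < 0.05, reject H₀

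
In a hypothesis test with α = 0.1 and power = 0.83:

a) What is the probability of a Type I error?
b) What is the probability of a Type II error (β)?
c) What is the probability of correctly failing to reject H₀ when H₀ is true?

a) Type I error probability = α = 0.1
b) Power = P(reject H₀ | H₁ true) = 1 - β = 0.83, so Type II error probability = β = 1 - Power = 0.17
c) P(fail to reject H₀ | H₀ true) = 1 - α = 0.9

Answer: a) 0.1, b) 0.17, c) 0.9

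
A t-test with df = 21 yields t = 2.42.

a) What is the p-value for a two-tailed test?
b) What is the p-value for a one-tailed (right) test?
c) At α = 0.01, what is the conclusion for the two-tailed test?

Answer: a) 0.0247, b) 0.0123, c) fail to reject H₀

Derivation:
Using t-distribution with df = 21:
a) Two-tailed: p = 2×P(T > 2.42) = 0.0247
b) One-tailed: p = P(T > 2.42) = 0.0123
c) 0.0247 ≥ 0.01, fail to reject H₀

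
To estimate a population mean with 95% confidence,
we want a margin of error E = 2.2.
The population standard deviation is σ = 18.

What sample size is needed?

z_0.025 = 1.960
n = (z×σ/E)² = (1.960×18/2.2)²
n = 257.1650
Round up: n = 258

Answer: n = 258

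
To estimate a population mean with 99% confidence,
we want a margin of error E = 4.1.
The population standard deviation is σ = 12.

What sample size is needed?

Answer: n = 57

Derivation:
z_0.005 = 2.576
n = (z×σ/E)² = (2.576×12/4.1)²
n = 56.8442
Round up: n = 57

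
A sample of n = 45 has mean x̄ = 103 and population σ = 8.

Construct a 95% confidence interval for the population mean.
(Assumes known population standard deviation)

Confidence level: 95%, α = 0.05
z_0.025 = 1.960
SE = σ/√n = 8/√45 = 1.1926
Margin of error = 1.960 × 1.1926 = 2.3375
CI: x̄ ± margin = 103 ± 2.3375
CI: (100.6625, 105.3375)

Answer: (100.6625, 105.3375)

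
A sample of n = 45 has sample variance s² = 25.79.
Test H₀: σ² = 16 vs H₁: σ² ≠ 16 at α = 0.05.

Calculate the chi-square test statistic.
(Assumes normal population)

Answer: χ² = 70.9225, reject H₀

Derivation:
df = n - 1 = 44
χ² = (n-1)s²/σ₀² = 44×25.79/16 = 70.9225
Critical values: χ²_{0.975,44} = 27.575, χ²_{0.025,44} = 64.201
Rejection region: χ² < 27.575 or χ² > 64.201
Decision: reject H₀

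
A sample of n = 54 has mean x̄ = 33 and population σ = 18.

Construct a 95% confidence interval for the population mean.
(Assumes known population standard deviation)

Answer: (28.1990, 37.8010)

Derivation:
Confidence level: 95%, α = 0.05
z_0.025 = 1.960
SE = σ/√n = 18/√54 = 2.4495
Margin of error = 1.960 × 2.4495 = 4.8010
CI: x̄ ± margin = 33 ± 4.8010
CI: (28.1990, 37.8010)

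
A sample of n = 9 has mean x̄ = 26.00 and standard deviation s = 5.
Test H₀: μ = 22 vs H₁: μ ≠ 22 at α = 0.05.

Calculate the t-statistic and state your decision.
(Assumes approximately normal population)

Answer: t = 2.4000, reject H₀

Derivation:
df = n - 1 = 8
SE = s/√n = 5/√9 = 1.6667
t = (x̄ - μ₀)/SE = (26.00 - 22)/1.6667 = 2.4000
Critical value: t_{0.025,8} = ±2.306
p-value ≈ 0.0432
Decision: reject H₀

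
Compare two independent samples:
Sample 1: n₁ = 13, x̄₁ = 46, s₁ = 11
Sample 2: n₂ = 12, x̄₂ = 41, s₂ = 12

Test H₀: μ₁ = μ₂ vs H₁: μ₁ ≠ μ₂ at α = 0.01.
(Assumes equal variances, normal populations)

Answer: t = 1.0871, fail to reject H₀

Derivation:
Pooled variance: s²_p = [12×11² + 11×12²]/(23) = 132.0000
s_p = 11.4891
SE = s_p×√(1/n₁ + 1/n₂) = 11.4891×√(1/13 + 1/12) = 4.5993
t = (x̄₁ - x̄₂)/SE = (46 - 41)/4.5993 = 1.0871
df = 23, t-critical = ±2.807
Decision: fail to reject H₀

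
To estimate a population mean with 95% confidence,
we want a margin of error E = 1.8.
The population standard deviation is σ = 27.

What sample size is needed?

z_0.025 = 1.960
n = (z×σ/E)² = (1.960×27/1.8)²
n = 864.3600
Round up: n = 865

Answer: n = 865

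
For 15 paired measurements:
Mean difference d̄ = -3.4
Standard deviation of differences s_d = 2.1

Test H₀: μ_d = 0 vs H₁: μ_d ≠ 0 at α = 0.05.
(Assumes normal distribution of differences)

df = n - 1 = 14
SE = s_d/√n = 2.1/√15 = 0.5422
t = d̄/SE = -3.4/0.5422 = -6.2707
Critical value: t_{0.025,14} = ±2.145
p-value < 0.0001
Decision: reject H₀

Answer: t = -6.2707, reject H₀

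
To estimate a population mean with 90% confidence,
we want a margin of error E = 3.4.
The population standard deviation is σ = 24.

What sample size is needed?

Answer: n = 135

Derivation:
z_0.05 = 1.645
n = (z×σ/E)² = (1.645×24/3.4)²
n = 134.8331
Round up: n = 135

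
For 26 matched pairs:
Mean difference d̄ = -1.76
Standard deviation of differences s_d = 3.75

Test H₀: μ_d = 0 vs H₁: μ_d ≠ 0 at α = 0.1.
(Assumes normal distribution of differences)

df = n - 1 = 25
SE = s_d/√n = 3.75/√26 = 0.7354
t = d̄/SE = -1.76/0.7354 = -2.3933
Critical value: t_{0.05,25} = ±1.708
p-value ≈ 0.0245
Decision: reject H₀

Answer: t = -2.3933, reject H₀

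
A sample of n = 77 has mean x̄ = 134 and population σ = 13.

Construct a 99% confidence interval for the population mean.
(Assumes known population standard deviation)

Confidence level: 99%, α = 0.01
z_0.005 = 2.576
SE = σ/√n = 13/√77 = 1.4815
Margin of error = 2.576 × 1.4815 = 3.8163
CI: x̄ ± margin = 134 ± 3.8163
CI: (130.1837, 137.8163)

Answer: (130.1837, 137.8163)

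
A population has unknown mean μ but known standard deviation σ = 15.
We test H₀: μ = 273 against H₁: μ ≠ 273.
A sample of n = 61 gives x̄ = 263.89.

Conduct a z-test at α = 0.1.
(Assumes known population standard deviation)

Standard error: SE = σ/√n = 15/√61 = 1.9206
z-statistic: z = (x̄ - μ₀)/SE = (263.89 - 273)/1.9206 = -4.7433
Critical value: ±1.645
p-value < 0.0001
Decision: reject H₀

Answer: z = -4.7433, reject H₀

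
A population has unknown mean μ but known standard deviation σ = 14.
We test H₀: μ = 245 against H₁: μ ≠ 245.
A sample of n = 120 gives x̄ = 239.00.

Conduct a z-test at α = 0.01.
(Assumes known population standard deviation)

Answer: z = -4.6948, reject H₀

Derivation:
Standard error: SE = σ/√n = 14/√120 = 1.2780
z-statistic: z = (x̄ - μ₀)/SE = (239.00 - 245)/1.2780 = -4.6948
Critical value: ±2.576
p-value < 0.0001
Decision: reject H₀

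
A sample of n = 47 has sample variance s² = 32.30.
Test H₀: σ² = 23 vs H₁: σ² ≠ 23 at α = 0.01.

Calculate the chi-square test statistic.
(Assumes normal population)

Answer: χ² = 64.6000, fail to reject H₀

Derivation:
df = n - 1 = 46
χ² = (n-1)s²/σ₀² = 46×32.30/23 = 64.6000
Critical values: χ²_{0.995,46} = 25.041, χ²_{0.005,46} = 74.437
Rejection region: χ² < 25.041 or χ² > 74.437
Decision: fail to reject H₀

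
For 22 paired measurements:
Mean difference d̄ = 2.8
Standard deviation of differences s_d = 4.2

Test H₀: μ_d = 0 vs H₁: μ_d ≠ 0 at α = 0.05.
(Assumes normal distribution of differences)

df = n - 1 = 21
SE = s_d/√n = 4.2/√22 = 0.8954
t = d̄/SE = 2.8/0.8954 = 3.1271
Critical value: t_{0.025,21} = ±2.080
p-value ≈ 0.0051
Decision: reject H₀

Answer: t = 3.1271, reject H₀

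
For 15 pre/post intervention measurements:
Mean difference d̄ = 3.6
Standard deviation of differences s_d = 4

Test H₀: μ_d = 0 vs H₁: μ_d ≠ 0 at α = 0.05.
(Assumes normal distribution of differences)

Answer: t = 3.4857, reject H₀

Derivation:
df = n - 1 = 14
SE = s_d/√n = 4/√15 = 1.0328
t = d̄/SE = 3.6/1.0328 = 3.4857
Critical value: t_{0.025,14} = ±2.145
p-value ≈ 0.0036
Decision: reject H₀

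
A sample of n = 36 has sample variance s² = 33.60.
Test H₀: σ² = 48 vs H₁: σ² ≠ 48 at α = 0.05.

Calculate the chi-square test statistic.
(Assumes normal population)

Answer: χ² = 24.5000, fail to reject H₀

Derivation:
df = n - 1 = 35
χ² = (n-1)s²/σ₀² = 35×33.60/48 = 24.5000
Critical values: χ²_{0.975,35} = 20.569, χ²_{0.025,35} = 53.203
Rejection region: χ² < 20.569 or χ² > 53.203
Decision: fail to reject H₀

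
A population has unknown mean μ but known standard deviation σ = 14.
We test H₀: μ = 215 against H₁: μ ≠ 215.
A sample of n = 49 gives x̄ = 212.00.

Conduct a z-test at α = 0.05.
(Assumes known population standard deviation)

Standard error: SE = σ/√n = 14/√49 = 2.0000
z-statistic: z = (x̄ - μ₀)/SE = (212.00 - 215)/2.0000 = -1.5000
Critical value: ±1.960
p-value = 0.1336
Decision: fail to reject H₀

Answer: z = -1.5000, fail to reject H₀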